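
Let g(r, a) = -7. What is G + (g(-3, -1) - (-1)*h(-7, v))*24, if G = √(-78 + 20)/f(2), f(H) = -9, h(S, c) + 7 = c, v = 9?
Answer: -120 - I*√58/9 ≈ -120.0 - 0.8462*I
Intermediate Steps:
h(S, c) = -7 + c
G = -I*√58/9 (G = √(-78 + 20)/(-9) = √(-58)*(-⅑) = (I*√58)*(-⅑) = -I*√58/9 ≈ -0.8462*I)
G + (g(-3, -1) - (-1)*h(-7, v))*24 = -I*√58/9 + (-7 - (-1)*(-7 + 9))*24 = -I*√58/9 + (-7 - (-1)*2)*24 = -I*√58/9 + (-7 - 1*(-2))*24 = -I*√58/9 + (-7 + 2)*24 = -I*√58/9 - 5*24 = -I*√58/9 - 120 = -120 - I*√58/9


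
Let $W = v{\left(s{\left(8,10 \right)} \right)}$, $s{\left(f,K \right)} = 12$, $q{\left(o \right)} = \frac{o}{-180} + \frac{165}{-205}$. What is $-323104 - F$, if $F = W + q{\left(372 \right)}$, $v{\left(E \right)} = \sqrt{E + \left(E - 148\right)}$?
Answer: $- \frac{198707194}{615} - 2 i \sqrt{31} \approx -3.231 \cdot 10^{5} - 11.136 i$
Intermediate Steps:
$q{\left(o \right)} = - \frac{33}{41} - \frac{o}{180}$ ($q{\left(o \right)} = o \left(- \frac{1}{180}\right) + 165 \left(- \frac{1}{205}\right) = - \frac{o}{180} - \frac{33}{41} = - \frac{33}{41} - \frac{o}{180}$)
$v{\left(E \right)} = \sqrt{-148 + 2 E}$ ($v{\left(E \right)} = \sqrt{E + \left(E - 148\right)} = \sqrt{E + \left(-148 + E\right)} = \sqrt{-148 + 2 E}$)
$W = 2 i \sqrt{31}$ ($W = \sqrt{-148 + 2 \cdot 12} = \sqrt{-148 + 24} = \sqrt{-124} = 2 i \sqrt{31} \approx 11.136 i$)
$F = - \frac{1766}{615} + 2 i \sqrt{31}$ ($F = 2 i \sqrt{31} - \frac{1766}{615} = - \frac{1766}{615} + 2 i \sqrt{31} \approx -2.8715 + 11.136 i$)
$-323104 - F = -323104 - \left(- \frac{1766}{615} + 2 i \sqrt{31}\right) = -323104 + \left(\frac{1766}{615} - 2 i \sqrt{31}\right) = - \frac{198707194}{615} - 2 i \sqrt{31}$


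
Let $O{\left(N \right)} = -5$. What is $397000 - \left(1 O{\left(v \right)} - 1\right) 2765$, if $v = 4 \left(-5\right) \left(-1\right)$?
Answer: $413590$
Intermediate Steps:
$v = 20$ ($v = \left(-20\right) \left(-1\right) = 20$)
$397000 - \left(1 O{\left(v \right)} - 1\right) 2765 = 397000 - \left(1 \left(-5\right) - 1\right) 2765 = 397000 - \left(-5 - 1\right) 2765 = 397000 - \left(-6\right) 2765 = 397000 - -16590 = 397000 + 16590 = 413590$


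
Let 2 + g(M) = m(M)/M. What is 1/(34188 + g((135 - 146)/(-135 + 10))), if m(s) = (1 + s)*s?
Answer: 125/4273386 ≈ 2.9251e-5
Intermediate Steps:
m(s) = s*(1 + s)
g(M) = -1 + M (g(M) = -2 + (M*(1 + M))/M = -2 + (1 + M) = -1 + M)
1/(34188 + g((135 - 146)/(-135 + 10))) = 1/(34188 + (-1 + (135 - 146)/(-135 + 10))) = 1/(34188 + (-1 - 11/(-125))) = 1/(34188 + (-1 - 11*(-1/125))) = 1/(34188 + (-1 + 11/125)) = 1/(34188 - 114/125) = 1/(4273386/125) = 125/4273386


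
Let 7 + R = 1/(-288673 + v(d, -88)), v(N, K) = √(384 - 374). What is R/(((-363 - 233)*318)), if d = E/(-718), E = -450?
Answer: 291662497553/7896883211488116 + √10/15793766422976232 ≈ 3.6934e-5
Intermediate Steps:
d = 225/359 (d = -450/(-718) = -450*(-1/718) = 225/359 ≈ 0.62674)
v(N, K) = √10
R = -7 + 1/(-288673 + √10) ≈ -7.0000
R/(((-363 - 233)*318)) = (-583324995106/83332100919 - √10/83332100919)/(((-363 - 233)*318)) = (-583324995106/83332100919 - √10/83332100919)/((-596*318)) = (-583324995106/83332100919 - √10/83332100919)/(-189528) = (-583324995106/83332100919 - √10/83332100919)*(-1/189528) = 291662497553/7896883211488116 + √10/15793766422976232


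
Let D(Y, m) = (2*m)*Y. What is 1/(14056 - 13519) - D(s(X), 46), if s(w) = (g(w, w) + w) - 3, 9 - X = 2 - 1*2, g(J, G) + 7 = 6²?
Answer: -1729139/537 ≈ -3220.0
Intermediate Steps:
g(J, G) = 29 (g(J, G) = -7 + 6² = -7 + 36 = 29)
X = 9 (X = 9 - (2 - 1*2) = 9 - (2 - 2) = 9 - 1*0 = 9 + 0 = 9)
s(w) = 26 + w (s(w) = (29 + w) - 3 = 26 + w)
D(Y, m) = 2*Y*m
1/(14056 - 13519) - D(s(X), 46) = 1/(14056 - 13519) - 2*(26 + 9)*46 = 1/537 - 2*35*46 = 1/537 - 1*3220 = 1/537 - 3220 = -1729139/537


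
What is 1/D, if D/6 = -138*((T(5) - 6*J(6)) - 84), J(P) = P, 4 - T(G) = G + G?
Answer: 1/104328 ≈ 9.5852e-6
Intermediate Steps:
T(G) = 4 - 2*G (T(G) = 4 - (G + G) = 4 - 2*G)
D = 104328 (D = 6*(-138*(((4 - 2*5) - 6*6) - 84)) = 6*(-138*(((4 - 10) - 36) - 84)) = 6*(-138*((-6 - 36) - 84)) = 6*(-138*(-42 - 84)) = 6*(-138*(-126)) = 6*17388 = 104328)
1/D = 1/104328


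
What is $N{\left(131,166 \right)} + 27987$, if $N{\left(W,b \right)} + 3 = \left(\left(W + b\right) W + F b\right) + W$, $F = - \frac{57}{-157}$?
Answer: $\frac{10531916}{157} \approx 67082.0$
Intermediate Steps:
$F = \frac{57}{157}$ ($F = \left(-57\right) \left(- \frac{1}{157}\right) = \frac{57}{157} \approx 0.36306$)
$N{\left(W,b \right)} = -3 + W + \frac{57 b}{157} + W \left(W + b\right)$ ($N{\left(W,b \right)} = -3 + \left(\left(\left(W + b\right) W + \frac{57 b}{157}\right) + W\right) = -3 + \left(\left(W \left(W + b\right) + \frac{57 b}{157}\right) + W\right) = -3 + \left(\left(\frac{57 b}{157} + W \left(W + b\right)\right) + W\right) = -3 + \left(W + \frac{57 b}{157} + W \left(W + b\right)\right) = -3 + W + \frac{57 b}{157} + W \left(W + b\right)$)
$N{\left(131,166 \right)} + 27987 = \left(-3 + 131 + 131^{2} + \frac{57}{157} \cdot 166 + 131 \cdot 166\right) + 27987 = \left(-3 + 131 + 17161 + \frac{9462}{157} + 21746\right) + 27987 = \frac{6137957}{157} + 27987 = \frac{10531916}{157}$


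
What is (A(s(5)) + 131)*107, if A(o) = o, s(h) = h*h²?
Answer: 27392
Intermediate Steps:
s(h) = h³
(A(s(5)) + 131)*107 = (5³ + 131)*107 = (125 + 131)*107 = 256*107 = 27392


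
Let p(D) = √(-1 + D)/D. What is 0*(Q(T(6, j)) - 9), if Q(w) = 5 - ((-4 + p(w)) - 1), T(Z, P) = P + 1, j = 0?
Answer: 0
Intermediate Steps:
p(D) = √(-1 + D)/D
T(Z, P) = 1 + P
Q(w) = 10 - √(-1 + w)/w (Q(w) = 5 - ((-4 + √(-1 + w)/w) - 1) = 5 - (-5 + √(-1 + w)/w) = 5 + (5 - √(-1 + w)/w) = 10 - √(-1 + w)/w)
0*(Q(T(6, j)) - 9) = 0*((10 - √(-1 + (1 + 0))/(1 + 0)) - 9) = 0*((10 - 1*√(-1 + 1)/1) - 9) = 0*((10 - 1*1*√0) - 9) = 0*((10 - 1*1*0) - 9) = 0*((10 + 0) - 9) = 0*(10 - 9) = 0*1 = 0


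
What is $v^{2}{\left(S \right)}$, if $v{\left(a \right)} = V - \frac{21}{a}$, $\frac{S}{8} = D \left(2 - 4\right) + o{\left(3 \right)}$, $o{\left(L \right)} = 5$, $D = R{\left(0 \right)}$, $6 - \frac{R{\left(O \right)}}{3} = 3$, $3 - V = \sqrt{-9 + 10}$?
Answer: $\frac{52441}{10816} \approx 4.8485$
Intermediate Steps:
$V = 2$ ($V = 3 - \sqrt{-9 + 10} = 3 - \sqrt{1} = 3 - 1 = 2$)
$R{\left(O \right)} = 9$ ($R{\left(O \right)} = 18 - 9 = 9$)
$D = 9$
$S = -104$ ($S = 8 \left(9 \left(2 - 4\right) + 5\right) = 8 \left(9 \left(-2\right) + 5\right) = 8 \left(-18 + 5\right) = 8 \left(-13\right) = -104$)
$v{\left(a \right)} = 2 - \frac{21}{a}$
$v^{2}{\left(S \right)} = \left(2 - \frac{21}{-104}\right)^{2} = \left(2 - - \frac{21}{104}\right)^{2} = \left(2 + \frac{21}{104}\right)^{2} = \left(\frac{229}{104}\right)^{2} = \frac{52441}{10816}$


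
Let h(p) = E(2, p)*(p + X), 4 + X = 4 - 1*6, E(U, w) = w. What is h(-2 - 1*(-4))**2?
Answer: 64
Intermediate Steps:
X = -6 (X = -4 + (4 - 1*6) = -4 + (4 - 6) = -4 - 2 = -6)
h(p) = p*(-6 + p) (h(p) = p*(p - 6) = p*(-6 + p))
h(-2 - 1*(-4))**2 = ((-2 - 1*(-4))*(-6 + (-2 - 1*(-4))))**2 = ((-2 + 4)*(-6 + (-2 + 4)))**2 = (2*(-6 + 2))**2 = (2*(-4))**2 = (-8)**2 = 64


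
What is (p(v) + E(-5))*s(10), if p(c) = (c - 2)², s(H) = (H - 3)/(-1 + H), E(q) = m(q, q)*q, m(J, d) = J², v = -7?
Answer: -308/9 ≈ -34.222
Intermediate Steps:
E(q) = q³ (E(q) = q²*q = q³)
s(H) = (-3 + H)/(-1 + H)
p(c) = (-2 + c)²
(p(v) + E(-5))*s(10) = ((-2 - 7)² + (-5)³)*((-3 + 10)/(-1 + 10)) = ((-9)² - 125)*(7/9) = (81 - 125)*((⅑)*7) = -44*7/9 = -308/9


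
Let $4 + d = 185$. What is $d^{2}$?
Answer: $32761$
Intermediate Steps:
$d = 181$ ($d = -4 + 185 = 181$)
$d^{2} = 181^{2} = 32761$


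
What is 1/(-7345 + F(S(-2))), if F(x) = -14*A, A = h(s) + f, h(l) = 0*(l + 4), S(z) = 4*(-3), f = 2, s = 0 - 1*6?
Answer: -1/7373 ≈ -0.00013563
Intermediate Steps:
s = -6 (s = 0 - 6 = -6)
S(z) = -12
h(l) = 0 (h(l) = 0*(4 + l) = 0)
A = 2 (A = 0 + 2 = 2)
F(x) = -28 (F(x) = -14*2 = -28)
1/(-7345 + F(S(-2))) = 1/(-7345 - 28) = 1/(-7373) = -1/7373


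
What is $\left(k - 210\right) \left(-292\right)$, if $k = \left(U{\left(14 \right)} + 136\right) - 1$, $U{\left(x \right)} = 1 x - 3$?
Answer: $18688$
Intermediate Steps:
$U{\left(x \right)} = -3 + x$ ($U{\left(x \right)} = x - 3 = -3 + x$)
$k = 146$ ($k = \left(\left(-3 + 14\right) + 136\right) - 1 = \left(11 + 136\right) - 1 = 147 - 1 = 146$)
$\left(k - 210\right) \left(-292\right) = \left(146 - 210\right) \left(-292\right) = \left(-64\right) \left(-292\right) = 18688$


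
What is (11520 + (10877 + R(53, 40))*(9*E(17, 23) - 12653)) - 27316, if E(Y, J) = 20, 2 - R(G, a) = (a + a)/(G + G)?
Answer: -7192107919/53 ≈ -1.3570e+8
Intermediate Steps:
R(G, a) = 2 - a/G (R(G, a) = 2 - (a + a)/(G + G) = 2 - 2*a/(2*G) = 2 - 2*a*1/(2*G) = 2 - a/G)
(11520 + (10877 + R(53, 40))*(9*E(17, 23) - 12653)) - 27316 = (11520 + (10877 + (2 - 1*40/53))*(9*20 - 12653)) - 27316 = (11520 + (10877 + (2 - 1*40*1/53))*(180 - 12653)) - 27316 = (11520 + (10877 + (2 - 40/53))*(-12473)) - 27316 = (11520 + (10877 + 66/53)*(-12473)) - 27316 = (11520 + (576547/53)*(-12473)) - 27316 = (11520 - 7191270731/53) - 27316 = -7190660171/53 - 27316 = -7192107919/53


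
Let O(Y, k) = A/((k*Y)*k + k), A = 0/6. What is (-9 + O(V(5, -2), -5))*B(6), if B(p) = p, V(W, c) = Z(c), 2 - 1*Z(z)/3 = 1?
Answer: -54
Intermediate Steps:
Z(z) = 3 (Z(z) = 6 - 3*1 = 6 - 3 = 3)
V(W, c) = 3
A = 0 (A = 0*(⅙) = 0)
O(Y, k) = 0 (O(Y, k) = 0/((k*Y)*k + k) = 0/((Y*k)*k + k) = 0/(Y*k² + k) = 0/(k + Y*k²) = 0)
(-9 + O(V(5, -2), -5))*B(6) = (-9 + 0)*6 = -9*6 = -54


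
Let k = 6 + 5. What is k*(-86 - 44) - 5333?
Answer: -6763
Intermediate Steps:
k = 11
k*(-86 - 44) - 5333 = 11*(-86 - 44) - 5333 = 11*(-130) - 5333 = -1430 - 5333 = -6763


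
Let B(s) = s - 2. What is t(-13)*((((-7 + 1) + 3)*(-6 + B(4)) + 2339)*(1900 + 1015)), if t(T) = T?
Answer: -89091145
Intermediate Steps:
B(s) = -2 + s
t(-13)*((((-7 + 1) + 3)*(-6 + B(4)) + 2339)*(1900 + 1015)) = -13*(((-7 + 1) + 3)*(-6 + (-2 + 4)) + 2339)*(1900 + 1015) = -13*((-6 + 3)*(-6 + 2) + 2339)*2915 = -13*(-3*(-4) + 2339)*2915 = -13*(12 + 2339)*2915 = -30563*2915 = -13*6853165 = -89091145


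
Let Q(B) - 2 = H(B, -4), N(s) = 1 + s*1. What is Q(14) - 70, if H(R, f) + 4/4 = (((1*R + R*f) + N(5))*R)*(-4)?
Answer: 1947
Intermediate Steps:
N(s) = 1 + s
H(R, f) = -1 - 4*R*(6 + R + R*f) (H(R, f) = -1 + (((1*R + R*f) + (1 + 5))*R)*(-4) = -1 + (((R + R*f) + 6)*R)*(-4) = -1 + ((6 + R + R*f)*R)*(-4) = -1 + (R*(6 + R + R*f))*(-4) = -1 - 4*R*(6 + R + R*f))
Q(B) = 1 - 24*B + 12*B**2 (Q(B) = 2 + (-1 - 24*B - 4*B**2 - 4*(-4)*B**2) = 2 + (-1 - 24*B - 4*B**2 + 16*B**2) = 2 + (-1 - 24*B + 12*B**2) = 1 - 24*B + 12*B**2)
Q(14) - 70 = (1 - 24*14 + 12*14**2) - 70 = (1 - 336 + 12*196) - 70 = (1 - 336 + 2352) - 70 = 2017 - 70 = 1947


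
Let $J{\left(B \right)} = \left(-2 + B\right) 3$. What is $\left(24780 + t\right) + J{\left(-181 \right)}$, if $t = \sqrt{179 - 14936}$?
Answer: $24231 + i \sqrt{14757} \approx 24231.0 + 121.48 i$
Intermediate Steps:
$J{\left(B \right)} = -6 + 3 B$
$t = i \sqrt{14757}$ ($t = \sqrt{-14757} = i \sqrt{14757} \approx 121.48 i$)
$\left(24780 + t\right) + J{\left(-181 \right)} = \left(24780 + i \sqrt{14757}\right) + \left(-6 + 3 \left(-181\right)\right) = \left(24780 + i \sqrt{14757}\right) - 549 = 24231 + i \sqrt{14757}$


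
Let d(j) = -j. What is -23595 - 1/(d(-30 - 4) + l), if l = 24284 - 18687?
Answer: -132863446/5631 ≈ -23595.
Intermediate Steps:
l = 5597
-23595 - 1/(d(-30 - 4) + l) = -23595 - 1/(-(-30 - 4) + 5597) = -23595 - 1/(-1*(-34) + 5597) = -23595 - 1/(34 + 5597) = -23595 - 1/5631 = -132863446/5631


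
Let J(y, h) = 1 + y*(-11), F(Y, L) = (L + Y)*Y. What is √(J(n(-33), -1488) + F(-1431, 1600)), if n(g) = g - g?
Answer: I*√241838 ≈ 491.77*I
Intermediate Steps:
n(g) = 0
F(Y, L) = Y*(L + Y)
J(y, h) = 1 - 11*y
√(J(n(-33), -1488) + F(-1431, 1600)) = √((1 - 11*0) - 1431*(1600 - 1431)) = √((1 + 0) - 1431*169) = √(1 - 241839) = √(-241838) = I*√241838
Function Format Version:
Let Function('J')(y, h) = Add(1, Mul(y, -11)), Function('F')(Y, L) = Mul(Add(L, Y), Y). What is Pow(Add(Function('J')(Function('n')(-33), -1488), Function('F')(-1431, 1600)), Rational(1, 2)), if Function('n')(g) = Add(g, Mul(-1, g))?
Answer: Mul(I, Pow(241838, Rational(1, 2))) ≈ Mul(491.77, I)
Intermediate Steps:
Function('n')(g) = 0
Function('F')(Y, L) = Mul(Y, Add(L, Y))
Function('J')(y, h) = Add(1, Mul(-11, y))
Pow(Add(Function('J')(Function('n')(-33), -1488), Function('F')(-1431, 1600)), Rational(1, 2)) = Pow(Add(Add(1, Mul(-11, 0)), Mul(-1431, Add(1600, -1431))), Rational(1, 2)) = Pow(Add(Add(1, 0), Mul(-1431, 169)), Rational(1, 2)) = Pow(Add(1, -241839), Rational(1, 2)) = Pow(-241838, Rational(1, 2)) = Mul(I, Pow(241838, Rational(1, 2)))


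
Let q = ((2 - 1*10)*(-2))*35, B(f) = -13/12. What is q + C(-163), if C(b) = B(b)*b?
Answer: 8839/12 ≈ 736.58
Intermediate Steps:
B(f) = -13/12 (B(f) = -13*1/12 = -13/12)
C(b) = -13*b/12
q = 560 (q = ((2 - 10)*(-2))*35 = -8*(-2)*35 = 16*35 = 560)
q + C(-163) = 560 - 13/12*(-163) = 560 + 2119/12 = 8839/12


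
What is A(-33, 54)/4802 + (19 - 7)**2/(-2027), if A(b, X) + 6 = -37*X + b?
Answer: -688641/1390522 ≈ -0.49524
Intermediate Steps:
A(b, X) = -6 + b - 37*X (A(b, X) = -6 + (-37*X + b) = -6 + (b - 37*X) = -6 + b - 37*X)
A(-33, 54)/4802 + (19 - 7)**2/(-2027) = (-6 - 33 - 37*54)/4802 + (19 - 7)**2/(-2027) = (-6 - 33 - 1998)*(1/4802) + 12**2*(-1/2027) = -2037*1/4802 + 144*(-1/2027) = -291/686 - 144/2027 = -688641/1390522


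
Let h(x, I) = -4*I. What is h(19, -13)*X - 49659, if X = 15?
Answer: -48879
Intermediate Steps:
h(19, -13)*X - 49659 = -4*(-13)*15 - 49659 = 52*15 - 49659 = 780 - 49659 = -48879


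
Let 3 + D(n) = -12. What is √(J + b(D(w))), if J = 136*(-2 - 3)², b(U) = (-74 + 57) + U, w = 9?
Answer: 2*√842 ≈ 58.034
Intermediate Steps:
D(n) = -15 (D(n) = -3 - 12 = -15)
b(U) = -17 + U
J = 3400 (J = 136*(-5)² = 136*25 = 3400)
√(J + b(D(w))) = √(3400 + (-17 - 15)) = √(3400 - 32) = √3368 = 2*√842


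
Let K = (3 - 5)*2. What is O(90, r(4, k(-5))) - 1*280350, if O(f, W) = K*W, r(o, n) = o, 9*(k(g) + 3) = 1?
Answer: -280366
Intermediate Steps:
k(g) = -26/9 (k(g) = -3 + (1/9)*1 = -3 + 1/9 = -26/9)
K = -4 (K = -2*2 = -4)
O(f, W) = -4*W
O(90, r(4, k(-5))) - 1*280350 = -4*4 - 1*280350 = -16 - 280350 = -280366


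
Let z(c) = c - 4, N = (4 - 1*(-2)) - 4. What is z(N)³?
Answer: -8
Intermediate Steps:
N = 2 (N = (4 + 2) - 4 = 6 - 4 = 2)
z(c) = -4 + c
z(N)³ = (-4 + 2)³ = (-2)³ = -8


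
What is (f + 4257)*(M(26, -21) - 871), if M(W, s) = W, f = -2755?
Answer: -1269190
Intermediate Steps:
(f + 4257)*(M(26, -21) - 871) = (-2755 + 4257)*(26 - 871) = 1502*(-845) = -1269190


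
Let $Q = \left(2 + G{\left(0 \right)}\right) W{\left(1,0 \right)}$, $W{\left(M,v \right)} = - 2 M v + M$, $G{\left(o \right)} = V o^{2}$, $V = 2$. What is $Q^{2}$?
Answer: $4$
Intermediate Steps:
$G{\left(o \right)} = 2 o^{2}$
$W{\left(M,v \right)} = M - 2 M v$ ($W{\left(M,v \right)} = - 2 M v + M = M - 2 M v$)
$Q = 2$ ($Q = \left(2 + 2 \cdot 0^{2}\right) 1 \left(1 - 0\right) = \left(2 + 2 \cdot 0\right) 1 \left(1 + 0\right) = \left(2 + 0\right) 1 \cdot 1 = 2 \cdot 1 = 2$)
$Q^{2} = 2^{2} = 4$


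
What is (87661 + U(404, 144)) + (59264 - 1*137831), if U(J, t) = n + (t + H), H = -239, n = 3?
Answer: 9002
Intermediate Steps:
U(J, t) = -236 + t (U(J, t) = 3 + (t - 239) = 3 + (-239 + t) = -236 + t)
(87661 + U(404, 144)) + (59264 - 1*137831) = (87661 + (-236 + 144)) + (59264 - 1*137831) = (87661 - 92) + (59264 - 137831) = 87569 - 78567 = 9002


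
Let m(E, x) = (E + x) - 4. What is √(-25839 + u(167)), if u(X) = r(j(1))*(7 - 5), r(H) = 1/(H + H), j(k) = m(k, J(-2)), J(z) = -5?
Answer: I*√413426/4 ≈ 160.75*I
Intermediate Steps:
m(E, x) = -4 + E + x
j(k) = -9 + k (j(k) = -4 + k - 5 = -9 + k)
r(H) = 1/(2*H)
u(X) = -⅛ (u(X) = (1/(2*(-9 + 1)))*(7 - 5) = ((½)/(-8))*2 = ((½)*(-⅛))*2 = -1/16*2 = -⅛)
√(-25839 + u(167)) = √(-25839 - ⅛) = √(-206713/8) = I*√413426/4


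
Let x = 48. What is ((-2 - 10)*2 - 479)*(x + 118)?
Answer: -83498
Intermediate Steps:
((-2 - 10)*2 - 479)*(x + 118) = ((-2 - 10)*2 - 479)*(48 + 118) = (-12*2 - 479)*166 = (-24 - 479)*166 = -503*166 = -83498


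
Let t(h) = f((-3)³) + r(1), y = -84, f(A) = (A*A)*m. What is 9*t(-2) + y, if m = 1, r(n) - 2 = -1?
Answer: 6486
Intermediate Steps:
r(n) = 1 (r(n) = 2 - 1 = 1)
f(A) = A² (f(A) = (A*A)*1 = A²*1 = A²)
t(h) = 730 (t(h) = ((-3)³)² + 1 = (-27)² + 1 = 729 + 1 = 730)
9*t(-2) + y = 9*730 - 84 = 6570 - 84 = 6486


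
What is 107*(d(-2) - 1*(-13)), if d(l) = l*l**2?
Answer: 535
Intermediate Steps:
d(l) = l**3
107*(d(-2) - 1*(-13)) = 107*((-2)**3 - 1*(-13)) = 107*(-8 + 13) = 107*5 = 535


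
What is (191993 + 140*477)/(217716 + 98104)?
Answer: 258773/315820 ≈ 0.81937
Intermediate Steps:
(191993 + 140*477)/(217716 + 98104) = (191993 + 66780)/315820 = 258773*(1/315820) = 258773/315820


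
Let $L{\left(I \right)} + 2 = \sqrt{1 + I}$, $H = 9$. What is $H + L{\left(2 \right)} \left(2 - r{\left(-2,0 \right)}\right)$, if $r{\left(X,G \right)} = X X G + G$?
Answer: $5 + 2 \sqrt{3} \approx 8.4641$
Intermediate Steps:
$r{\left(X,G \right)} = G + G X^{2}$ ($r{\left(X,G \right)} = X^{2} G + G = G X^{2} + G = G + G X^{2}$)
$L{\left(I \right)} = -2 + \sqrt{1 + I}$
$H + L{\left(2 \right)} \left(2 - r{\left(-2,0 \right)}\right) = 9 + \left(-2 + \sqrt{1 + 2}\right) \left(2 - 0 \left(1 + \left(-2\right)^{2}\right)\right) = 9 + \left(-2 + \sqrt{3}\right) \left(2 - 0 \left(1 + 4\right)\right) = 9 + \left(-2 + \sqrt{3}\right) \left(2 - 0 \cdot 5\right) = 9 + \left(-2 + \sqrt{3}\right) \left(2 - 0\right) = 9 + \left(-2 + \sqrt{3}\right) \left(2 + 0\right) = 9 + \left(-2 + \sqrt{3}\right) 2 = 9 - \left(4 - 2 \sqrt{3}\right) = 5 + 2 \sqrt{3}$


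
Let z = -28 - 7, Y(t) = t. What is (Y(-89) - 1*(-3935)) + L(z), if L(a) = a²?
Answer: 5071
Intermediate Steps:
z = -35
(Y(-89) - 1*(-3935)) + L(z) = (-89 - 1*(-3935)) + (-35)² = (-89 + 3935) + 1225 = 3846 + 1225 = 5071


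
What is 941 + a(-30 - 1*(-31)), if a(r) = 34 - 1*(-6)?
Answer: 981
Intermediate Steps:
a(r) = 40 (a(r) = 34 + 6 = 40)
941 + a(-30 - 1*(-31)) = 941 + 40 = 981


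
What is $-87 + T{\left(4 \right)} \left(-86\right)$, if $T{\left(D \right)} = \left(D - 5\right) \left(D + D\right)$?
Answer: $601$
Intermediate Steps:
$T{\left(D \right)} = 2 D \left(-5 + D\right)$ ($T{\left(D \right)} = \left(-5 + D\right) 2 D = 2 D \left(-5 + D\right)$)
$-87 + T{\left(4 \right)} \left(-86\right) = -87 + 2 \cdot 4 \left(-5 + 4\right) \left(-86\right) = -87 + 2 \cdot 4 \left(-1\right) \left(-86\right) = -87 - -688 = -87 + 688 = 601$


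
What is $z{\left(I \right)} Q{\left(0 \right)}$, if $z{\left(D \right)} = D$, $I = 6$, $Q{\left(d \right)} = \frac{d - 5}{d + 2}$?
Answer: $-15$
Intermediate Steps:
$Q{\left(d \right)} = \frac{-5 + d}{2 + d}$
$z{\left(I \right)} Q{\left(0 \right)} = 6 \frac{-5 + 0}{2 + 0} = 6 \cdot \frac{1}{2} \left(-5\right) = 6 \left(- \frac{5}{2}\right) = -15$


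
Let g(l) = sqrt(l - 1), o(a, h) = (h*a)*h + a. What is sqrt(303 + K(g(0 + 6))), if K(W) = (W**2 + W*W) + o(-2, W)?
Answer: sqrt(301) ≈ 17.349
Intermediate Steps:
o(a, h) = a + a*h**2 (o(a, h) = (a*h)*h + a = a*h**2 + a = a + a*h**2)
g(l) = sqrt(-1 + l)
K(W) = -2 (K(W) = (W**2 + W*W) - 2*(1 + W**2) = (W**2 + W**2) + (-2 - 2*W**2) = 2*W**2 + (-2 - 2*W**2) = -2)
sqrt(303 + K(g(0 + 6))) = sqrt(303 - 2) = sqrt(301)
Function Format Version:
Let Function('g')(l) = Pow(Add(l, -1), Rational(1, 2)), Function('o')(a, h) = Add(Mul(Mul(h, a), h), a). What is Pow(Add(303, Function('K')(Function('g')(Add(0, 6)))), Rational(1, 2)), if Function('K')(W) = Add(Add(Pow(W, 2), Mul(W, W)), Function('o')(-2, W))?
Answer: Pow(301, Rational(1, 2)) ≈ 17.349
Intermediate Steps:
Function('o')(a, h) = Add(a, Mul(a, Pow(h, 2))) (Function('o')(a, h) = Add(Mul(Mul(a, h), h), a) = Add(Mul(a, Pow(h, 2)), a) = Add(a, Mul(a, Pow(h, 2))))
Function('g')(l) = Pow(Add(-1, l), Rational(1, 2))
Function('K')(W) = -2 (Function('K')(W) = Add(Add(Pow(W, 2), Mul(W, W)), Mul(-2, Add(1, Pow(W, 2)))) = Add(Add(Pow(W, 2), Pow(W, 2)), Add(-2, Mul(-2, Pow(W, 2)))) = Add(Mul(2, Pow(W, 2)), Add(-2, Mul(-2, Pow(W, 2)))) = -2)
Pow(Add(303, Function('K')(Function('g')(Add(0, 6)))), Rational(1, 2)) = Pow(Add(303, -2), Rational(1, 2)) = Pow(301, Rational(1, 2))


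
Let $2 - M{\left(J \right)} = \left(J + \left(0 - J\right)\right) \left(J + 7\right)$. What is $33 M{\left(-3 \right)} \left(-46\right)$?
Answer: $-3036$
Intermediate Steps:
$M{\left(J \right)} = 2$ ($M{\left(J \right)} = 2 - \left(J + \left(0 - J\right)\right) \left(J + 7\right) = 2 - \left(J - J\right) \left(7 + J\right) = 2 - 0 \left(7 + J\right) = 2 - 0 = 2 + 0 = 2$)
$33 M{\left(-3 \right)} \left(-46\right) = 33 \cdot 2 \left(-46\right) = 66 \left(-46\right) = -3036$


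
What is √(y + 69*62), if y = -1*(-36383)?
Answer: √40661 ≈ 201.65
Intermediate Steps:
y = 36383
√(y + 69*62) = √(36383 + 69*62) = √(36383 + 4278) = √40661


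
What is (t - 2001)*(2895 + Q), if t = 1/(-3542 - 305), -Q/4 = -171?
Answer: -27550597992/3847 ≈ -7.1616e+6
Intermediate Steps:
Q = 684 (Q = -4*(-171) = 684)
t = -1/3847 (t = 1/(-3847) = -1/3847 ≈ -0.00025994)
(t - 2001)*(2895 + Q) = (-1/3847 - 2001)*(2895 + 684) = -7697848/3847*3579 = -27550597992/3847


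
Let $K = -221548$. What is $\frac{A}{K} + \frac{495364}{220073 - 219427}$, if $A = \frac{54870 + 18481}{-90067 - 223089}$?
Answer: $\frac{17183950675531189}{22409444612624} \approx 766.82$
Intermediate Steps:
$A = - \frac{73351}{313156}$ ($A = \frac{73351}{-313156} = 73351 \left(- \frac{1}{313156}\right) = - \frac{73351}{313156} \approx -0.23423$)
$\frac{A}{K} + \frac{495364}{220073 - 219427} = - \frac{73351}{313156 \left(-221548\right)} + \frac{495364}{220073 - 219427} = \left(- \frac{73351}{313156}\right) \left(- \frac{1}{221548}\right) + \frac{495364}{646} = \frac{73351}{69379085488} + 495364 \cdot \frac{1}{646} = \frac{73351}{69379085488} + \frac{247682}{323} = \frac{17183950675531189}{22409444612624}$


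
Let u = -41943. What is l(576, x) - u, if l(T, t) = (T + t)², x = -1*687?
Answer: 54264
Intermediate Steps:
x = -687
l(576, x) - u = (576 - 687)² - 1*(-41943) = (-111)² + 41943 = 12321 + 41943 = 54264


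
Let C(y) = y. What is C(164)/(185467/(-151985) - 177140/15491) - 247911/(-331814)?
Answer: -120733852871763493/9886627810655358 ≈ -12.212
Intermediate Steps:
C(164)/(185467/(-151985) - 177140/15491) - 247911/(-331814) = 164/(185467/(-151985) - 177140/15491) - 247911/(-331814) = 164/(185467*(-1/151985) - 177140*1/15491) - 247911*(-1/331814) = 164/(-185467/151985 - 177140/15491) + 247911/331814 = 164/(-29795692197/2354399635) + 247911/331814 = 164*(-2354399635/29795692197) + 247911/331814 = -386121540140/29795692197 + 247911/331814 = -120733852871763493/9886627810655358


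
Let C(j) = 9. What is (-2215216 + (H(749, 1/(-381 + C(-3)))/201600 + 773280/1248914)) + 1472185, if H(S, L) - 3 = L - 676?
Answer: -34797062191354051549/46831277606400 ≈ -7.4303e+5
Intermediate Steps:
H(S, L) = -673 + L (H(S, L) = 3 + (L - 676) = 3 + (-676 + L) = -673 + L)
(-2215216 + (H(749, 1/(-381 + C(-3)))/201600 + 773280/1248914)) + 1472185 = (-2215216 + ((-673 + 1/(-381 + 9))/201600 + 773280/1248914)) + 1472185 = (-2215216 + ((-673 + 1/(-372))*(1/201600) + 773280*(1/1248914))) + 1472185 = (-2215216 + ((-673 - 1/372)*(1/201600) + 386640/624457)) + 1472185 = (-2215216 + (-250357/372*1/201600 + 386640/624457)) + 1472185 = (-2215216 + (-250357/74995200 + 386640/624457)) + 1472185 = (-2215216 + 28839806946851/46831277606400) + 1472185 = -103741366614332035549/46831277606400 + 1472185 = -34797062191354051549/46831277606400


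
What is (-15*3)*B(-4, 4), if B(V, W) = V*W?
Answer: 720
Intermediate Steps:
(-15*3)*B(-4, 4) = (-15*3)*(-4*4) = -45*(-16) = 720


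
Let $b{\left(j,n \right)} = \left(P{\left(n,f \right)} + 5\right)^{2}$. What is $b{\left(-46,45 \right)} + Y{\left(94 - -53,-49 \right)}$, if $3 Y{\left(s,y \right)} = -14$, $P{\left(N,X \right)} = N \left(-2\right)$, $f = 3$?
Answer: $\frac{21661}{3} \approx 7220.3$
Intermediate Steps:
$P{\left(N,X \right)} = - 2 N$
$Y{\left(s,y \right)} = - \frac{14}{3}$ ($Y{\left(s,y \right)} = \frac{1}{3} \left(-14\right) = - \frac{14}{3}$)
$b{\left(j,n \right)} = \left(5 - 2 n\right)^{2}$ ($b{\left(j,n \right)} = \left(- 2 n + 5\right)^{2} = \left(5 - 2 n\right)^{2}$)
$b{\left(-46,45 \right)} + Y{\left(94 - -53,-49 \right)} = \left(-5 + 2 \cdot 45\right)^{2} - \frac{14}{3} = \left(-5 + 90\right)^{2} - \frac{14}{3} = 85^{2} - \frac{14}{3} = 7225 - \frac{14}{3} = \frac{21661}{3}$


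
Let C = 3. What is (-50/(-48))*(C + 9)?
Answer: 25/2 ≈ 12.500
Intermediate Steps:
(-50/(-48))*(C + 9) = (-50/(-48))*(3 + 9) = -50*(-1/48)*12 = (25/24)*12 = 25/2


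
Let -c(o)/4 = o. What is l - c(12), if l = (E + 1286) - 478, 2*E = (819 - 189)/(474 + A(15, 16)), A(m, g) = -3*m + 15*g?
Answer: 190993/223 ≈ 856.47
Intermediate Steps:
E = 105/223 (E = ((819 - 189)/(474 + (-3*15 + 15*16)))/2 = (630/(474 + (-45 + 240)))/2 = (630/(474 + 195))/2 = (630/669)/2 = (630*(1/669))/2 = (½)*(210/223) = 105/223 ≈ 0.47085)
c(o) = -4*o
l = 180289/223 (l = (105/223 + 1286) - 478 = 286883/223 - 478 = 180289/223 ≈ 808.47)
l - c(12) = 180289/223 - (-4)*12 = 180289/223 - 1*(-48) = 180289/223 + 48 = 190993/223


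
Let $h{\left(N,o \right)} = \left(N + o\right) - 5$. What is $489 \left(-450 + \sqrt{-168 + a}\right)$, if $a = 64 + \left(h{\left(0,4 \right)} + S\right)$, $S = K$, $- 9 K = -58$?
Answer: $-220050 + 163 i \sqrt{887} \approx -2.2005 \cdot 10^{5} + 4854.6 i$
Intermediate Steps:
$K = \frac{58}{9}$ ($K = \left(- \frac{1}{9}\right) \left(-58\right) = \frac{58}{9} \approx 6.4444$)
$S = \frac{58}{9} \approx 6.4444$
$h{\left(N,o \right)} = -5 + N + o$
$a = \frac{625}{9}$ ($a = 64 + \left(\left(-5 + 0 + 4\right) + \frac{58}{9}\right) = 64 + \left(-1 + \frac{58}{9}\right) = 64 + \frac{49}{9} = \frac{625}{9} \approx 69.444$)
$489 \left(-450 + \sqrt{-168 + a}\right) = 489 \left(-450 + \sqrt{-168 + \frac{625}{9}}\right) = 489 \left(-450 + \sqrt{- \frac{887}{9}}\right) = 489 \left(-450 + \frac{i \sqrt{887}}{3}\right) = -220050 + 163 i \sqrt{887}$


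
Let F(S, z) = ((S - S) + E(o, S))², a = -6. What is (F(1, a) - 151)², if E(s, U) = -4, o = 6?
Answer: 18225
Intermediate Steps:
F(S, z) = 16 (F(S, z) = ((S - S) - 4)² = (0 - 4)² = (-4)² = 16)
(F(1, a) - 151)² = (16 - 151)² = (-135)² = 18225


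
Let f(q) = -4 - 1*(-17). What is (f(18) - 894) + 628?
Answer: -253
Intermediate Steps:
f(q) = 13 (f(q) = -4 + 17 = 13)
(f(18) - 894) + 628 = (13 - 894) + 628 = -881 + 628 = -253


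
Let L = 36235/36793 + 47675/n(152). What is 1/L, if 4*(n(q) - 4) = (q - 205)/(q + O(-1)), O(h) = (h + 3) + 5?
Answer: 1729271/21050978345 ≈ 8.2147e-5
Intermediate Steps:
O(h) = 8 + h (O(h) = (3 + h) + 5 = 8 + h)
n(q) = 4 + (-205 + q)/(4*(7 + q)) (n(q) = 4 + ((q - 205)/(q + (8 - 1)))/4 = 4 + ((-205 + q)/(q + 7))/4 = 4 + ((-205 + q)/(7 + q))/4 = 4 + (-205 + q)/(4*(7 + q)))
L = 21050978345/1729271 (L = 36235/36793 + 47675/(((-93 + 17*152)/(4*(7 + 152)))) = 36235*(1/36793) + 47675/(((1/4)*(-93 + 2584)/159)) = 36235/36793 + 47675/(((1/4)*(1/159)*2491)) = 36235/36793 + 47675/(47/12) = 36235/36793 + 47675*(12/47) = 36235/36793 + 572100/47 = 21050978345/1729271 ≈ 12173.)
1/L = 1/(21050978345/1729271) = 1729271/21050978345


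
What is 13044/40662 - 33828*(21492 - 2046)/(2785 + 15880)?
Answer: -4458000737066/126492705 ≈ -35243.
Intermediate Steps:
13044/40662 - 33828*(21492 - 2046)/(2785 + 15880) = 13044*(1/40662) - 33828/(18665/19446) = 2174/6777 - 33828/(18665*(1/19446)) = 2174/6777 - 33828/18665/19446 = 2174/6777 - 33828*19446/18665 = 2174/6777 - 657819288/18665 = -4458000737066/126492705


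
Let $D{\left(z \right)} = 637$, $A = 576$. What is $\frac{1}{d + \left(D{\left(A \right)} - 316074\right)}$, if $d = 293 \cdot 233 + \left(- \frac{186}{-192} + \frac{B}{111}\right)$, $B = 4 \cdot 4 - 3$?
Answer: $- \frac{3552}{877936879} \approx -4.0458 \cdot 10^{-6}$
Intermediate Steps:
$B = 13$ ($B = 16 - 3 = 13$)
$d = \frac{242495345}{3552}$ ($d = 293 \cdot 233 + \left(- \frac{186}{-192} + \frac{13}{111}\right) = 68269 + \left(\left(-186\right) \left(- \frac{1}{192}\right) + 13 \cdot \frac{1}{111}\right) = 68269 + \left(\frac{31}{32} + \frac{13}{111}\right) = 68269 + \frac{3857}{3552} = \frac{242495345}{3552} \approx 68270.0$)
$\frac{1}{d + \left(D{\left(A \right)} - 316074\right)} = \frac{1}{\frac{242495345}{3552} + \left(637 - 316074\right)} = \frac{1}{\frac{242495345}{3552} - 315437} = \frac{1}{- \frac{877936879}{3552}} = - \frac{3552}{877936879}$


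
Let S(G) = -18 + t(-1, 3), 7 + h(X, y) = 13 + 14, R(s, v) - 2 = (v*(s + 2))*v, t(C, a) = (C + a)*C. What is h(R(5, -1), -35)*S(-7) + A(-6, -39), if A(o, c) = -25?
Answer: -425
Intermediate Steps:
t(C, a) = C*(C + a)
R(s, v) = 2 + v**2*(2 + s) (R(s, v) = 2 + (v*(s + 2))*v = 2 + (v*(2 + s))*v = 2 + v**2*(2 + s))
h(X, y) = 20 (h(X, y) = -7 + (13 + 14) = -7 + 27 = 20)
S(G) = -20 (S(G) = -18 - (-1 + 3) = -18 - 1*2 = -18 - 2 = -20)
h(R(5, -1), -35)*S(-7) + A(-6, -39) = 20*(-20) - 25 = -400 - 25 = -425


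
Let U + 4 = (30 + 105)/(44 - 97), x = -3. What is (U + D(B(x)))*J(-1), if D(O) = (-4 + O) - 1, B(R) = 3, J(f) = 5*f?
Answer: 2265/53 ≈ 42.736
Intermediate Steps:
D(O) = -5 + O
U = -347/53 (U = -4 + (30 + 105)/(44 - 97) = -4 + 135/(-53) = -4 + 135*(-1/53) = -4 - 135/53 = -347/53 ≈ -6.5472)
(U + D(B(x)))*J(-1) = (-347/53 + (-5 + 3))*(5*(-1)) = (-347/53 - 2)*(-5) = -453/53*(-5) = 2265/53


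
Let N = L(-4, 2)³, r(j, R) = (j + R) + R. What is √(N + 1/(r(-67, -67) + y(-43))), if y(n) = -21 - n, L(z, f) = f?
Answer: 3*√28461/179 ≈ 2.8274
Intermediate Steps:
r(j, R) = j + 2*R (r(j, R) = (R + j) + R = j + 2*R)
N = 8 (N = 2³ = 8)
√(N + 1/(r(-67, -67) + y(-43))) = √(8 + 1/((-67 + 2*(-67)) + (-21 - 1*(-43)))) = √(8 + 1/((-67 - 134) + (-21 + 43))) = √(8 + 1/(-201 + 22)) = √(8 + 1/(-179)) = √(8 - 1/179) = √(1431/179) = 3*√28461/179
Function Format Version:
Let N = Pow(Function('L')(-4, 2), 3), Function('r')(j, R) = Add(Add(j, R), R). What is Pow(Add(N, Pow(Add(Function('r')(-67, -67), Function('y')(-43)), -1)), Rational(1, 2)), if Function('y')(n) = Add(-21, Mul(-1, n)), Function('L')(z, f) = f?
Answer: Mul(Rational(3, 179), Pow(28461, Rational(1, 2))) ≈ 2.8274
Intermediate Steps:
Function('r')(j, R) = Add(j, Mul(2, R)) (Function('r')(j, R) = Add(Add(R, j), R) = Add(j, Mul(2, R)))
N = 8 (N = Pow(2, 3) = 8)
Pow(Add(N, Pow(Add(Function('r')(-67, -67), Function('y')(-43)), -1)), Rational(1, 2)) = Pow(Add(8, Pow(Add(Add(-67, Mul(2, -67)), Add(-21, Mul(-1, -43))), -1)), Rational(1, 2)) = Pow(Add(8, Pow(Add(Add(-67, -134), Add(-21, 43)), -1)), Rational(1, 2)) = Pow(Add(8, Pow(Add(-201, 22), -1)), Rational(1, 2)) = Pow(Add(8, Pow(-179, -1)), Rational(1, 2)) = Pow(Add(8, Rational(-1, 179)), Rational(1, 2)) = Pow(Rational(1431, 179), Rational(1, 2)) = Mul(Rational(3, 179), Pow(28461, Rational(1, 2)))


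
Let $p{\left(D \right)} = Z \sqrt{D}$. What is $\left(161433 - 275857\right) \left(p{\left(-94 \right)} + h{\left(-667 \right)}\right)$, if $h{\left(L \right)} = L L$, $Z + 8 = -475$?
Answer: $-50905978936 + 55266792 i \sqrt{94} \approx -5.0906 \cdot 10^{10} + 5.3583 \cdot 10^{8} i$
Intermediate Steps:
$Z = -483$ ($Z = -8 - 475 = -483$)
$h{\left(L \right)} = L^{2}$
$p{\left(D \right)} = - 483 \sqrt{D}$
$\left(161433 - 275857\right) \left(p{\left(-94 \right)} + h{\left(-667 \right)}\right) = \left(161433 - 275857\right) \left(- 483 \sqrt{-94} + \left(-667\right)^{2}\right) = - 114424 \left(- 483 i \sqrt{94} + 444889\right) = - 114424 \left(444889 - 483 i \sqrt{94}\right) = -50905978936 + 55266792 i \sqrt{94}$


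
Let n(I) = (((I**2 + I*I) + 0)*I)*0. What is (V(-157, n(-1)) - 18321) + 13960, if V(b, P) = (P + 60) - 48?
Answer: -4349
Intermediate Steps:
n(I) = 0 (n(I) = (((I**2 + I**2) + 0)*I)*0 = ((2*I**2 + 0)*I)*0 = ((2*I**2)*I)*0 = (2*I**3)*0 = 0)
V(b, P) = 12 + P (V(b, P) = (60 + P) - 48 = 12 + P)
(V(-157, n(-1)) - 18321) + 13960 = ((12 + 0) - 18321) + 13960 = (12 - 18321) + 13960 = -18309 + 13960 = -4349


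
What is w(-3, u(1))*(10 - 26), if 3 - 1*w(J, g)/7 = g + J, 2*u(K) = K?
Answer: -616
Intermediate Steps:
u(K) = K/2
w(J, g) = 21 - 7*J - 7*g (w(J, g) = 21 - 7*(g + J) = 21 - 7*(J + g) = 21 + (-7*J - 7*g) = 21 - 7*J - 7*g)
w(-3, u(1))*(10 - 26) = (21 - 7*(-3) - 7/2)*(10 - 26) = (21 + 21 - 7*½)*(-16) = (21 + 21 - 7/2)*(-16) = (77/2)*(-16) = -616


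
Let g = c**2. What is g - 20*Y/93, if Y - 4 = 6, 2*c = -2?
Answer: -107/93 ≈ -1.1505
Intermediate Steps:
c = -1 (c = (1/2)*(-2) = -1)
Y = 10 (Y = 4 + 6 = 10)
g = 1 (g = (-1)**2 = 1)
g - 20*Y/93 = 1 - 200/93 = -107/93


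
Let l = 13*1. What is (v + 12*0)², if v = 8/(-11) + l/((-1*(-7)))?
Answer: 7569/5929 ≈ 1.2766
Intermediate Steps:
l = 13
v = 87/77 (v = 8/(-11) + 13/((-1*(-7))) = 8*(-1/11) + 13/7 = -8/11 + 13*(⅐) = -8/11 + 13/7 = 87/77 ≈ 1.1299)
(v + 12*0)² = (87/77 + 12*0)² = (87/77 + 0)² = (87/77)² = 7569/5929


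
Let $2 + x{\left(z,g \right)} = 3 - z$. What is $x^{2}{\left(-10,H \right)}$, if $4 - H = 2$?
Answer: $121$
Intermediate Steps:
$H = 2$ ($H = 4 - 2 = 2$)
$x{\left(z,g \right)} = 1 - z$ ($x{\left(z,g \right)} = -2 - \left(-3 + z\right) = 1 - z$)
$x^{2}{\left(-10,H \right)} = \left(1 - -10\right)^{2} = \left(1 + 10\right)^{2} = 11^{2} = 121$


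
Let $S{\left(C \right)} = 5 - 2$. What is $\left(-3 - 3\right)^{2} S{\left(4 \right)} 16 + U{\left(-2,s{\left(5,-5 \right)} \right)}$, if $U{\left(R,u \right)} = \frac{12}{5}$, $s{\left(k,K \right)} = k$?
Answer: $\frac{8652}{5} \approx 1730.4$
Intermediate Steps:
$S{\left(C \right)} = 3$ ($S{\left(C \right)} = 5 - 2 = 3$)
$U{\left(R,u \right)} = \frac{12}{5}$ ($U{\left(R,u \right)} = 12 \cdot \frac{1}{5} = \frac{12}{5}$)
$\left(-3 - 3\right)^{2} S{\left(4 \right)} 16 + U{\left(-2,s{\left(5,-5 \right)} \right)} = \left(-3 - 3\right)^{2} \cdot 3 \cdot 16 + \frac{12}{5} = \left(-6\right)^{2} \cdot 48 + \frac{12}{5} = 36 \cdot 48 + \frac{12}{5} = 1728 + \frac{12}{5} = \frac{8652}{5}$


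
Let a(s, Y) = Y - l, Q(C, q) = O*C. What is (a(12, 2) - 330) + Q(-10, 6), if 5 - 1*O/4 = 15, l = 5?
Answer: 67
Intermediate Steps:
O = -40 (O = 20 - 4*15 = 20 - 60 = -40)
Q(C, q) = -40*C
a(s, Y) = -5 + Y (a(s, Y) = Y - 1*5 = Y - 5 = -5 + Y)
(a(12, 2) - 330) + Q(-10, 6) = ((-5 + 2) - 330) - 40*(-10) = (-3 - 330) + 400 = -333 + 400 = 67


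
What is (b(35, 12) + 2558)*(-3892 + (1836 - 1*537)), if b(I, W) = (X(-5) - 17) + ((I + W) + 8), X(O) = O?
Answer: -6718463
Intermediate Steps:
b(I, W) = -14 + I + W (b(I, W) = (-5 - 17) + ((I + W) + 8) = -22 + (8 + I + W) = -14 + I + W)
(b(35, 12) + 2558)*(-3892 + (1836 - 1*537)) = ((-14 + 35 + 12) + 2558)*(-3892 + (1836 - 1*537)) = (33 + 2558)*(-3892 + (1836 - 537)) = 2591*(-3892 + 1299) = 2591*(-2593) = -6718463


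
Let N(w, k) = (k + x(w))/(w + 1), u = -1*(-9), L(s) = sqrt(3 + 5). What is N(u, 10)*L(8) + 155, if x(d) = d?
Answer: 155 + 19*sqrt(2)/5 ≈ 160.37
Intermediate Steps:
L(s) = 2*sqrt(2) (L(s) = sqrt(8) = 2*sqrt(2))
u = 9
N(w, k) = (k + w)/(1 + w) (N(w, k) = (k + w)/(w + 1) = (k + w)/(1 + w))
N(u, 10)*L(8) + 155 = ((10 + 9)/(1 + 9))*(2*sqrt(2)) + 155 = (19/10)*(2*sqrt(2)) + 155 = ((1/10)*19)*(2*sqrt(2)) + 155 = 19*(2*sqrt(2))/10 + 155 = 19*sqrt(2)/5 + 155 = 155 + 19*sqrt(2)/5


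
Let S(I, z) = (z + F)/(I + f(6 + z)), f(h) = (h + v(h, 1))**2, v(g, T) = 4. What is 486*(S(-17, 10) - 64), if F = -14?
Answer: -11914776/383 ≈ -31109.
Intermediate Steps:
f(h) = (4 + h)**2 (f(h) = (h + 4)**2 = (4 + h)**2)
S(I, z) = (-14 + z)/(I + (10 + z)**2) (S(I, z) = (z - 14)/(I + (4 + (6 + z))**2) = (-14 + z)/(I + (10 + z)**2))
486*(S(-17, 10) - 64) = 486*((-14 + 10)/(-17 + (10 + 10)**2) - 64) = 486*(-4/(-17 + 20**2) - 64) = 486*(-4/(-17 + 400) - 64) = 486*(-4/383 - 64) = 486*(-24516/383) = -11914776/383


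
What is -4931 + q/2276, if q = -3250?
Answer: -5613103/1138 ≈ -4932.4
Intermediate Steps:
-4931 + q/2276 = -4931 - 3250/2276 = -4931 - 3250*1/2276 = -4931 - 1625/1138 = -5613103/1138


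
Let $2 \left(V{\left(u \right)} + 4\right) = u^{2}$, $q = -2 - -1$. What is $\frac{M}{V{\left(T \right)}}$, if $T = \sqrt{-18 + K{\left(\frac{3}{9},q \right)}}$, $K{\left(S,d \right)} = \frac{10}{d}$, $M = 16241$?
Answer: $- \frac{16241}{18} \approx -902.28$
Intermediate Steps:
$q = -1$ ($q = -2 + 1 = -1$)
$T = 2 i \sqrt{7}$ ($T = \sqrt{-18 + \frac{10}{-1}} = \sqrt{-18 + 10 \left(-1\right)} = \sqrt{-18 - 10} = \sqrt{-28} = 2 i \sqrt{7} \approx 5.2915 i$)
$V{\left(u \right)} = -4 + \frac{u^{2}}{2}$
$\frac{M}{V{\left(T \right)}} = \frac{16241}{-4 + \frac{\left(2 i \sqrt{7}\right)^{2}}{2}} = \frac{16241}{-4 + \frac{1}{2} \left(-28\right)} = \frac{16241}{-4 - 14} = \frac{16241}{-18} = 16241 \left(- \frac{1}{18}\right) = - \frac{16241}{18}$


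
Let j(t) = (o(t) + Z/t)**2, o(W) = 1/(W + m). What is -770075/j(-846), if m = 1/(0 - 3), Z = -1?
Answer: -3553032273374522700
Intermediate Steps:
m = -1/3 (m = 1/(-3) = -1/3 ≈ -0.33333)
o(W) = 1/(-1/3 + W) (o(W) = 1/(W - 1/3) = 1/(-1/3 + W))
j(t) = (-1/t + 3/(-1 + 3*t))**2 (j(t) = (3/(-1 + 3*t) - 1/t)**2 = (-1/t + 3/(-1 + 3*t))**2)
-770075/j(-846) = -770075*715716*(-1 + 3*(-846))**2 = -770075*715716*(-1 - 2538)**2 = -770075/((1/715716)/(-2539)**2) = -770075/((1/715716)*(1/6446521)) = -770075/1/4613878224036 = -770075*4613878224036 = -3553032273374522700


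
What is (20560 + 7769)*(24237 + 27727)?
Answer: 1472088156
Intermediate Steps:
(20560 + 7769)*(24237 + 27727) = 28329*51964 = 1472088156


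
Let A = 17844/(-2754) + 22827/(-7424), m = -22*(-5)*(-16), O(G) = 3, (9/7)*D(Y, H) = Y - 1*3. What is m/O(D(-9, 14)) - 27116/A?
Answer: 219903184928/97669707 ≈ 2251.5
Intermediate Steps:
D(Y, H) = -7/3 + 7*Y/9 (D(Y, H) = 7*(Y - 1*3)/9 = 7*(Y - 3)/9 = 7*(-3 + Y)/9 = -7/3 + 7*Y/9)
m = -1760 (m = 110*(-16) = -1760)
A = -32556569/3407616 (A = 17844*(-1/2754) + 22827*(-1/7424) = -2974/459 - 22827/7424 = -32556569/3407616 ≈ -9.5541)
m/O(D(-9, 14)) - 27116/A = -1760/3 - 27116/(-32556569/3407616) = -1760*⅓ - 27116*(-3407616/32556569) = -1760/3 + 92400915456/32556569 = 219903184928/97669707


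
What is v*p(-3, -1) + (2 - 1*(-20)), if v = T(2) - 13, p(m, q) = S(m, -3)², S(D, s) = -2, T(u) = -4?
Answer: -46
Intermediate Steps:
p(m, q) = 4 (p(m, q) = (-2)² = 4)
v = -17 (v = -4 - 13 = -17)
v*p(-3, -1) + (2 - 1*(-20)) = -17*4 + (2 - 1*(-20)) = -68 + (2 + 20) = -68 + 22 = -46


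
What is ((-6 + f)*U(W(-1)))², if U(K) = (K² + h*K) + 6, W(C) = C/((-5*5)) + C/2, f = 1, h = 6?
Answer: 74459641/250000 ≈ 297.84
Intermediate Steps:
W(C) = 23*C/50 (W(C) = C/(-25) + C*(½) = C*(-1/25) + C/2 = -C/25 + C/2 = 23*C/50)
U(K) = 6 + K² + 6*K (U(K) = (K² + 6*K) + 6 = 6 + K² + 6*K)
((-6 + f)*U(W(-1)))² = ((-6 + 1)*(6 + ((23/50)*(-1))² + 6*((23/50)*(-1))))² = (-5*(6 + (-23/50)² + 6*(-23/50)))² = (-5*(6 + 529/2500 - 69/25))² = (-5*8629/2500)² = (-8629/500)² = 74459641/250000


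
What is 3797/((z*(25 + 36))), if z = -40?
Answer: -3797/2440 ≈ -1.5561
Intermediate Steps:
3797/((z*(25 + 36))) = 3797/((-40*(25 + 36))) = 3797/((-40*61)) = 3797/(-2440) = 3797*(-1/2440) = -3797/2440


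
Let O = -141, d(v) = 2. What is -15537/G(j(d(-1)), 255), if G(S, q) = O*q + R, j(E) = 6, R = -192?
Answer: 5179/12049 ≈ 0.42983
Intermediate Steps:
G(S, q) = -192 - 141*q (G(S, q) = -141*q - 192 = -192 - 141*q)
-15537/G(j(d(-1)), 255) = -15537/(-192 - 141*255) = -15537/(-192 - 35955) = -15537/(-36147) = -15537*(-1/36147) = 5179/12049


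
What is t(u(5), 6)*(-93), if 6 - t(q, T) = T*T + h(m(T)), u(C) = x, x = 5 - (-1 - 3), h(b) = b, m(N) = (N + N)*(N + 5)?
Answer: 15066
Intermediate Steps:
m(N) = 2*N*(5 + N) (m(N) = (2*N)*(5 + N) = 2*N*(5 + N))
x = 9 (x = 5 - 1*(-4) = 5 + 4 = 9)
u(C) = 9
t(q, T) = 6 - T**2 - 2*T*(5 + T) (t(q, T) = 6 - (T*T + 2*T*(5 + T)) = 6 - (T**2 + 2*T*(5 + T)) = 6 + (-T**2 - 2*T*(5 + T)) = 6 - T**2 - 2*T*(5 + T))
t(u(5), 6)*(-93) = (6 - 10*6 - 3*6**2)*(-93) = (6 - 60 - 3*36)*(-93) = (6 - 60 - 108)*(-93) = -162*(-93) = 15066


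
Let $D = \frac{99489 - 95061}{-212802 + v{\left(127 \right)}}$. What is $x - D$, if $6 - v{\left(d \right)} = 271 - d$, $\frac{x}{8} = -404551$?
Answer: $- \frac{19143353197}{5915} \approx -3.2364 \cdot 10^{6}$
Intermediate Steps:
$x = -3236408$ ($x = 8 \left(-404551\right) = -3236408$)
$v{\left(d \right)} = -265 + d$ ($v{\left(d \right)} = 6 - \left(271 - d\right) = 6 + \left(-271 + d\right) = -265 + d$)
$D = - \frac{123}{5915}$ ($D = \frac{99489 - 95061}{-212802 + \left(-265 + 127\right)} = \frac{4428}{-212802 - 138} = \frac{4428}{-212940} = 4428 \left(- \frac{1}{212940}\right) = - \frac{123}{5915} \approx -0.020795$)
$x - D = -3236408 - - \frac{123}{5915} = -3236408 + \frac{123}{5915} = - \frac{19143353197}{5915}$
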